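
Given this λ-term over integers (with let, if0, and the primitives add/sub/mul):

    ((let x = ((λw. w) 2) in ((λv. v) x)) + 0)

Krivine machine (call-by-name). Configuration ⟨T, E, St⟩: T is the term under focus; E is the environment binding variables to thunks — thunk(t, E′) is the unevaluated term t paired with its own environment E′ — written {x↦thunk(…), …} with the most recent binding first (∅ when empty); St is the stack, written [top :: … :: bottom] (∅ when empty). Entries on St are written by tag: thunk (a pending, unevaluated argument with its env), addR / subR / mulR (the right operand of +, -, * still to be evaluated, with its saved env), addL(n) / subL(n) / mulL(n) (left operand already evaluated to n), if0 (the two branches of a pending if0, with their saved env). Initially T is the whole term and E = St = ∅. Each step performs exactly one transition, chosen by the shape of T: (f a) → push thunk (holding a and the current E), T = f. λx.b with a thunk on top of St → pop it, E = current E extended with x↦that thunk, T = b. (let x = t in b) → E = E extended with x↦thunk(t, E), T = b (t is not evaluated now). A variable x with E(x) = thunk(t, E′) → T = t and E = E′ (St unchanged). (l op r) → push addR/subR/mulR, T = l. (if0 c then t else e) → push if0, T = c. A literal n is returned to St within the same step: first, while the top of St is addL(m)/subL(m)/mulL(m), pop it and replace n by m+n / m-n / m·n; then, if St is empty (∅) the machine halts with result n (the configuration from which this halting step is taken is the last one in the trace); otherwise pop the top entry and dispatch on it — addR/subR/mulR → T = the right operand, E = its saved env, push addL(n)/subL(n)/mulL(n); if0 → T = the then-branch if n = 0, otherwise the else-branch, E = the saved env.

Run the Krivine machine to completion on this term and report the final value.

Answer: 2

Execution trace:
[0] [T=((let x = ((λw. w) 2) in ((λv. v) x)) + 0) | E=∅ | St=∅]
[1] [T=(let x = ((λw. w) 2) in ((λv. v) x)) | E=∅ | St=[addR]]
[2] [T=((λv. v) x) | E={x↦thunk(((λw. w) 2), ∅)} | St=[addR]]
[3] [T=(λv. v) | E={x↦thunk(((λw. w) 2), ∅)} | St=[thunk :: addR]]
[4] [T=v | E={v↦thunk(x, {x↦thunk(((λw. w) 2), ∅)}), x↦thunk(((λw. w) 2), ∅)} | St=[addR]]
[5] [T=x | E={x↦thunk(((λw. w) 2), ∅)} | St=[addR]]
[6] [T=((λw. w) 2) | E=∅ | St=[addR]]
[7] [T=(λw. w) | E=∅ | St=[thunk :: addR]]
[8] [T=w | E={w↦thunk(2, ∅)} | St=[addR]]
[9] [T=2 | E=∅ | St=[addR]]
[10] [T=0 | E=∅ | St=[addL(2)]]
→ final value 2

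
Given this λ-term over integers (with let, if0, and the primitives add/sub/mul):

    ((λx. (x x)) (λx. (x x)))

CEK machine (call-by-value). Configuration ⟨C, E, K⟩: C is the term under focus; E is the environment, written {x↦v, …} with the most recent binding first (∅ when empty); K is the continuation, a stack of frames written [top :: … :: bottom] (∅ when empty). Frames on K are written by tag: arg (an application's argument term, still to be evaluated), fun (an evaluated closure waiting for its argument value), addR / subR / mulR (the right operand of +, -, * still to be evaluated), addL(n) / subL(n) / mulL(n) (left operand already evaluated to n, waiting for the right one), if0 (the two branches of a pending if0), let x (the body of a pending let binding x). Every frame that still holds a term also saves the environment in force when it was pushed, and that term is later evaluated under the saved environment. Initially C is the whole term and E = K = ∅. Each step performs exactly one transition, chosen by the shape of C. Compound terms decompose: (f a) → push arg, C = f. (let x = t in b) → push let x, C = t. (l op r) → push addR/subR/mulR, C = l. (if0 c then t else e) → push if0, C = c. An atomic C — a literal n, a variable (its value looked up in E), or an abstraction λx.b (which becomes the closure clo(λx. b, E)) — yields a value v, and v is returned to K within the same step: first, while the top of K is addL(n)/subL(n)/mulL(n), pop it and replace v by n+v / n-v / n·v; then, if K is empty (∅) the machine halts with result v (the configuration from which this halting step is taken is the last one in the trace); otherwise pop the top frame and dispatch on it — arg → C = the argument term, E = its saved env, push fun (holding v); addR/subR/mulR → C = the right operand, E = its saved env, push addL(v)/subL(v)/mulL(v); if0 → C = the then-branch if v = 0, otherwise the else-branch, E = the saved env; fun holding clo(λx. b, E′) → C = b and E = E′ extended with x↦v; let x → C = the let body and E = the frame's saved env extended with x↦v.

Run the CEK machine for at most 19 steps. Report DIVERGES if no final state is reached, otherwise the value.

[0] [C=((λx. (x x)) (λx. (x x))) | E=∅ | K=∅]
[1] [C=(λx. (x x)) | E=∅ | K=[arg]]
[2] [C=(λx. (x x)) | E=∅ | K=[fun]]
[3] [C=(x x) | E={x↦clo(λx. (x x), ∅)} | K=∅]
[4] [C=x | E={x↦clo(λx. (x x), ∅)} | K=[arg]]
[5] [C=x | E={x↦clo(λx. (x x), ∅)} | K=[fun]]
… configuration repeats with period 3 (steps 3–5 recur indefinitely) …

Answer: DIVERGES (no final state within 19 steps)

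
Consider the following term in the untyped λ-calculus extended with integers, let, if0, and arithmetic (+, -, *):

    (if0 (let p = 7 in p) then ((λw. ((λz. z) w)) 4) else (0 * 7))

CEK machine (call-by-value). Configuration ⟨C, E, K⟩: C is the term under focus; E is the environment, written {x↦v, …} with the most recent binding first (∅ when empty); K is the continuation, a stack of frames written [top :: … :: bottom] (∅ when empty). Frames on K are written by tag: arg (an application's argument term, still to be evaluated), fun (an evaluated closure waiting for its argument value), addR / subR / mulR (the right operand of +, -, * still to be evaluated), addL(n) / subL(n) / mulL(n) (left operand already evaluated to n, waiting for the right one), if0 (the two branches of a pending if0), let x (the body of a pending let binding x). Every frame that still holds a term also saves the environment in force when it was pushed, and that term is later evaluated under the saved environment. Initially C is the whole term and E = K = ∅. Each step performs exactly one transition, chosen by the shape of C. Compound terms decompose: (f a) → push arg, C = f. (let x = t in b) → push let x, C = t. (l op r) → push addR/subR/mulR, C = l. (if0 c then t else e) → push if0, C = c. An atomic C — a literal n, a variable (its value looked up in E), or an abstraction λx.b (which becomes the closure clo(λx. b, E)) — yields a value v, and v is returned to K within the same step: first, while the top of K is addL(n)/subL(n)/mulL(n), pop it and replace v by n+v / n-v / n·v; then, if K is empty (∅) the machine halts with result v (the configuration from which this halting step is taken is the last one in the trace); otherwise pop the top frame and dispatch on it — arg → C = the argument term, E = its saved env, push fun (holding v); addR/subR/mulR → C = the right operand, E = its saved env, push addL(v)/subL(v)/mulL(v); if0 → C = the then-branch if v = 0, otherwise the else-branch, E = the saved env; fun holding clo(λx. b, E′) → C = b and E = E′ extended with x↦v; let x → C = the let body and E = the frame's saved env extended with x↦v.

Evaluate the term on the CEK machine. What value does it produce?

[0] <C=(if0 (let p = 7 in p) then ((λw. ((λz. z) w)) 4) else (0 * 7)), E=∅, K=∅>
[1] <C=(let p = 7 in p), E=∅, K=[if0]>
[2] <C=7, E=∅, K=[let p :: if0]>
[3] <C=p, E={p↦7}, K=[if0]>
[4] <C=(0 * 7), E=∅, K=∅>
[5] <C=0, E=∅, K=[mulR]>
[6] <C=7, E=∅, K=[mulL(0)]>
→ final value 0

Answer: 0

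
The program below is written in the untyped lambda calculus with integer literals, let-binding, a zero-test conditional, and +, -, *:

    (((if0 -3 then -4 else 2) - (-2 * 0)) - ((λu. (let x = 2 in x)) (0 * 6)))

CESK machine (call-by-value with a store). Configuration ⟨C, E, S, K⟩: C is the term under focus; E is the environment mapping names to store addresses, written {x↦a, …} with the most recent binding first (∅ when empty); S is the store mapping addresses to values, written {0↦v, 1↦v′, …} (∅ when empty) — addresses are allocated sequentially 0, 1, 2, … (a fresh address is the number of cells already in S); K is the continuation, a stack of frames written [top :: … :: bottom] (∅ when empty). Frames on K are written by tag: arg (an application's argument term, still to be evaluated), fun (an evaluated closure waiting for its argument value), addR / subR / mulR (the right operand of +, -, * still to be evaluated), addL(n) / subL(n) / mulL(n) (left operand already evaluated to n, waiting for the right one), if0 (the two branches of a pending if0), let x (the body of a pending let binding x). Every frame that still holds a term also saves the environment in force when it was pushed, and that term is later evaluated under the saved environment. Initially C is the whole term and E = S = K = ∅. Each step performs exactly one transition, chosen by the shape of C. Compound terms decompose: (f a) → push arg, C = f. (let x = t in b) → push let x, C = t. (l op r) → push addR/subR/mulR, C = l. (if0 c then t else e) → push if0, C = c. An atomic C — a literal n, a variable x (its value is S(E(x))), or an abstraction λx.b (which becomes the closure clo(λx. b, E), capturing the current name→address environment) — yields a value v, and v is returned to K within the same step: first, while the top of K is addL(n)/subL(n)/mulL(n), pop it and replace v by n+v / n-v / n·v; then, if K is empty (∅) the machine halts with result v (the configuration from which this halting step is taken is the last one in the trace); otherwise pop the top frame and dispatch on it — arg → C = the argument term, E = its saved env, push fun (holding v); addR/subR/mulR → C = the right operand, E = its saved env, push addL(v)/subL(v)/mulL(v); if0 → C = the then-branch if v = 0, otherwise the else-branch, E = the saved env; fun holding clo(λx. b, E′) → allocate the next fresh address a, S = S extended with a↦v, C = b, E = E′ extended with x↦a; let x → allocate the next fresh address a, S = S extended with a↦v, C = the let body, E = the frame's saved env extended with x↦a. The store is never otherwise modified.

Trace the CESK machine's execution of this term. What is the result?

0. ⟨C=(((if0 -3 then -4 else 2) - (-2 * 0)) - ((λu. (let x = 2 in x)) (0 * 6))); E=∅; S=∅; K=∅⟩
1. ⟨C=((if0 -3 then -4 else 2) - (-2 * 0)); E=∅; S=∅; K=[subR]⟩
2. ⟨C=(if0 -3 then -4 else 2); E=∅; S=∅; K=[subR :: subR]⟩
3. ⟨C=-3; E=∅; S=∅; K=[if0 :: subR :: subR]⟩
4. ⟨C=2; E=∅; S=∅; K=[subR :: subR]⟩
5. ⟨C=(-2 * 0); E=∅; S=∅; K=[subL(2) :: subR]⟩
6. ⟨C=-2; E=∅; S=∅; K=[mulR :: subL(2) :: subR]⟩
7. ⟨C=0; E=∅; S=∅; K=[mulL(-2) :: subL(2) :: subR]⟩
8. ⟨C=((λu. (let x = 2 in x)) (0 * 6)); E=∅; S=∅; K=[subL(2)]⟩
9. ⟨C=(λu. (let x = 2 in x)); E=∅; S=∅; K=[arg :: subL(2)]⟩
10. ⟨C=(0 * 6); E=∅; S=∅; K=[fun :: subL(2)]⟩
11. ⟨C=0; E=∅; S=∅; K=[mulR :: fun :: subL(2)]⟩
12. ⟨C=6; E=∅; S=∅; K=[mulL(0) :: fun :: subL(2)]⟩
13. ⟨C=(let x = 2 in x); E={u↦0}; S={0↦0}; K=[subL(2)]⟩
14. ⟨C=2; E={u↦0}; S={0↦0}; K=[let x :: subL(2)]⟩
15. ⟨C=x; E={x↦1, u↦0}; S={0↦0, 1↦2}; K=[subL(2)]⟩
→ final value 0

Answer: 0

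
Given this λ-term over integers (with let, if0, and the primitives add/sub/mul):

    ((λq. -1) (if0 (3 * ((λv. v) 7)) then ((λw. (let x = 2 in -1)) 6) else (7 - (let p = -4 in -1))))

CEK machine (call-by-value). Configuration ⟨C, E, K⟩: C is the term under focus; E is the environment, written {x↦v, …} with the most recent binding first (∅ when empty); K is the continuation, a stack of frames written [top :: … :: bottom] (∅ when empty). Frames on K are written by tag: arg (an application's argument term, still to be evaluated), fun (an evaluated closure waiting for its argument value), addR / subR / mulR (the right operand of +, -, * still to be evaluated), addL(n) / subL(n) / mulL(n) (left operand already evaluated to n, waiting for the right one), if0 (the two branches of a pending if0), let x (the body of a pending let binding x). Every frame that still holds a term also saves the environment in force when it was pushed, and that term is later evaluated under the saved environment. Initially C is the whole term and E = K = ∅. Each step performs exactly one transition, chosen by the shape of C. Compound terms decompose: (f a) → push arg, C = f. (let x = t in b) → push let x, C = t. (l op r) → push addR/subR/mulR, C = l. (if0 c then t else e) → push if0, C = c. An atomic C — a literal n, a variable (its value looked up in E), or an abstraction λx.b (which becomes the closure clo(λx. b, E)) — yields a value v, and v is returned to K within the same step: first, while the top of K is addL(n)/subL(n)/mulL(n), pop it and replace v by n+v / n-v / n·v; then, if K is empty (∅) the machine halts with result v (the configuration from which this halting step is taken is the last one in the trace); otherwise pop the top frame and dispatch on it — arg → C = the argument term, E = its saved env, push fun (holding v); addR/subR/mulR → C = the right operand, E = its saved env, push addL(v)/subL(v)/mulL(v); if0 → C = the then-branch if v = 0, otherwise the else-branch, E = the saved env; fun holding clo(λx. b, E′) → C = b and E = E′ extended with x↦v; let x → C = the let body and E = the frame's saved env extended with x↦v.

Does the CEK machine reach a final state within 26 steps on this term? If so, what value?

step 0: ⟨C=((λq. -1) (if0 (3 * ((λv. v) 7)) then ((λw. (let x = 2 in -1)) 6) else (7 - (let p = -4 in -1)))); E=∅; K=∅⟩
step 1: ⟨C=(λq. -1); E=∅; K=[arg]⟩
step 2: ⟨C=(if0 (3 * ((λv. v) 7)) then ((λw. (let x = 2 in -1)) 6) else (7 - (let p = -4 in -1))); E=∅; K=[fun]⟩
step 3: ⟨C=(3 * ((λv. v) 7)); E=∅; K=[if0 :: fun]⟩
step 4: ⟨C=3; E=∅; K=[mulR :: if0 :: fun]⟩
step 5: ⟨C=((λv. v) 7); E=∅; K=[mulL(3) :: if0 :: fun]⟩
step 6: ⟨C=(λv. v); E=∅; K=[arg :: mulL(3) :: if0 :: fun]⟩
step 7: ⟨C=7; E=∅; K=[fun :: mulL(3) :: if0 :: fun]⟩
step 8: ⟨C=v; E={v↦7}; K=[mulL(3) :: if0 :: fun]⟩
step 9: ⟨C=(7 - (let p = -4 in -1)); E=∅; K=[fun]⟩
step 10: ⟨C=7; E=∅; K=[subR :: fun]⟩
step 11: ⟨C=(let p = -4 in -1); E=∅; K=[subL(7) :: fun]⟩
step 12: ⟨C=-4; E=∅; K=[let p :: subL(7) :: fun]⟩
step 13: ⟨C=-1; E={p↦-4}; K=[subL(7) :: fun]⟩
step 14: ⟨C=-1; E={q↦8}; K=∅⟩
→ final value -1

Answer: -1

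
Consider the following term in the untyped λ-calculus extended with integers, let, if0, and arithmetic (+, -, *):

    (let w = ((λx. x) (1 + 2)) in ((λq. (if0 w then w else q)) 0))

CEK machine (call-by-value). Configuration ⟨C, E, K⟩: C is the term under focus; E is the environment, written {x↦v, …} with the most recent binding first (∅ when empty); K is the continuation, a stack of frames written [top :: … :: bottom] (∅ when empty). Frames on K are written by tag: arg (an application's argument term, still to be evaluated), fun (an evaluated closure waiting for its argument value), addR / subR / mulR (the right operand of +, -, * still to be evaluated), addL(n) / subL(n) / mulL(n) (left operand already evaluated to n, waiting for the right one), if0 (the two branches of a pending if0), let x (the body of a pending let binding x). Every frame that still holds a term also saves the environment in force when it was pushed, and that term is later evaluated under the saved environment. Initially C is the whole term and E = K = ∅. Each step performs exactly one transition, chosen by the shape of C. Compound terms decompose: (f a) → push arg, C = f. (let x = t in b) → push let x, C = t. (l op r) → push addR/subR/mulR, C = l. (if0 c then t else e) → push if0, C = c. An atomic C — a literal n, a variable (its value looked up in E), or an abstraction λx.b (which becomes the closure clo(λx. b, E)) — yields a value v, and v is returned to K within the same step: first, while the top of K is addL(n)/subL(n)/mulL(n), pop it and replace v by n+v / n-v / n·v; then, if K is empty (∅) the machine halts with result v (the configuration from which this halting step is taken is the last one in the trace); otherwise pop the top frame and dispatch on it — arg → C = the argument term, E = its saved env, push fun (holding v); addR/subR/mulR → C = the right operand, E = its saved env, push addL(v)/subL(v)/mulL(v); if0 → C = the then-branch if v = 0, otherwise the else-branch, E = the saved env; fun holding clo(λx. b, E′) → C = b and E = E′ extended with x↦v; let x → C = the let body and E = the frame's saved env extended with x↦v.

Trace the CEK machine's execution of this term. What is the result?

Answer: 0

Machine steps:
step 0: [C=(let w = ((λx. x) (1 + 2)) in ((λq. (if0 w then w else q)) 0)) | E=∅ | K=∅]
step 1: [C=((λx. x) (1 + 2)) | E=∅ | K=[let w]]
step 2: [C=(λx. x) | E=∅ | K=[arg :: let w]]
step 3: [C=(1 + 2) | E=∅ | K=[fun :: let w]]
step 4: [C=1 | E=∅ | K=[addR :: fun :: let w]]
step 5: [C=2 | E=∅ | K=[addL(1) :: fun :: let w]]
step 6: [C=x | E={x↦3} | K=[let w]]
step 7: [C=((λq. (if0 w then w else q)) 0) | E={w↦3} | K=∅]
step 8: [C=(λq. (if0 w then w else q)) | E={w↦3} | K=[arg]]
step 9: [C=0 | E={w↦3} | K=[fun]]
step 10: [C=(if0 w then w else q) | E={q↦0, w↦3} | K=∅]
step 11: [C=w | E={q↦0, w↦3} | K=[if0]]
step 12: [C=q | E={q↦0, w↦3} | K=∅]
→ final value 0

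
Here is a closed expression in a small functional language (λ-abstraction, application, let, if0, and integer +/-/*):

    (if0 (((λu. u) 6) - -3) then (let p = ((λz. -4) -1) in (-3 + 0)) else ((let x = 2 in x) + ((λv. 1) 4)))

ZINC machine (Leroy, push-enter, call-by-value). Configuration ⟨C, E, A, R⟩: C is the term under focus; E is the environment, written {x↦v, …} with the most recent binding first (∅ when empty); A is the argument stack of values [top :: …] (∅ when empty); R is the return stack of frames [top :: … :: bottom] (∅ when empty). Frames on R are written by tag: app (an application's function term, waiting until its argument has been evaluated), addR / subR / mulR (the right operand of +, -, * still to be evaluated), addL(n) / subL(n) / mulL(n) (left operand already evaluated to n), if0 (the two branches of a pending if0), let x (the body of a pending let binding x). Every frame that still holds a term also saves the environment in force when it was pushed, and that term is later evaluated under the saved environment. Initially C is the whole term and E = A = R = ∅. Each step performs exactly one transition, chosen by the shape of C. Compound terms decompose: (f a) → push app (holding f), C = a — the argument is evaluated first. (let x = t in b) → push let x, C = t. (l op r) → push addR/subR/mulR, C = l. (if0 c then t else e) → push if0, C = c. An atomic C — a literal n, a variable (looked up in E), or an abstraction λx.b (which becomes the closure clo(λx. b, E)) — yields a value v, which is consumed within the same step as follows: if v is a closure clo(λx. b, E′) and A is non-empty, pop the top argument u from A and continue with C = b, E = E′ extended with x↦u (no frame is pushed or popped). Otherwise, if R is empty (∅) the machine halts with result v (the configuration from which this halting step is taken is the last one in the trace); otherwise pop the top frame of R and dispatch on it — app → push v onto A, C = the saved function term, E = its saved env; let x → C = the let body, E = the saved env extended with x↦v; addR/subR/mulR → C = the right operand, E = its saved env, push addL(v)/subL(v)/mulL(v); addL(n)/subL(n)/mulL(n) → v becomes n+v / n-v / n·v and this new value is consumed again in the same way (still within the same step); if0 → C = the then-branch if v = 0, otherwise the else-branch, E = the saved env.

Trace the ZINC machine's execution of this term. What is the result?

Answer: 3

Machine steps:
step 0: ⟨C=(if0 (((λu. u) 6) - -3) then (let p = ((λz. -4) -1) in (-3 + 0)) else ((let x = 2 in x) + ((λv. 1) 4))); E=∅; A=∅; R=∅⟩
step 1: ⟨C=(((λu. u) 6) - -3); E=∅; A=∅; R=[if0]⟩
step 2: ⟨C=((λu. u) 6); E=∅; A=∅; R=[subR :: if0]⟩
step 3: ⟨C=6; E=∅; A=∅; R=[app :: subR :: if0]⟩
step 4: ⟨C=(λu. u); E=∅; A=[6]; R=[subR :: if0]⟩
step 5: ⟨C=u; E={u↦6}; A=∅; R=[subR :: if0]⟩
step 6: ⟨C=-3; E=∅; A=∅; R=[subL(6) :: if0]⟩
step 7: ⟨C=((let x = 2 in x) + ((λv. 1) 4)); E=∅; A=∅; R=∅⟩
step 8: ⟨C=(let x = 2 in x); E=∅; A=∅; R=[addR]⟩
step 9: ⟨C=2; E=∅; A=∅; R=[let x :: addR]⟩
step 10: ⟨C=x; E={x↦2}; A=∅; R=[addR]⟩
step 11: ⟨C=((λv. 1) 4); E=∅; A=∅; R=[addL(2)]⟩
step 12: ⟨C=4; E=∅; A=∅; R=[app :: addL(2)]⟩
step 13: ⟨C=(λv. 1); E=∅; A=[4]; R=[addL(2)]⟩
step 14: ⟨C=1; E={v↦4}; A=∅; R=[addL(2)]⟩
→ final value 3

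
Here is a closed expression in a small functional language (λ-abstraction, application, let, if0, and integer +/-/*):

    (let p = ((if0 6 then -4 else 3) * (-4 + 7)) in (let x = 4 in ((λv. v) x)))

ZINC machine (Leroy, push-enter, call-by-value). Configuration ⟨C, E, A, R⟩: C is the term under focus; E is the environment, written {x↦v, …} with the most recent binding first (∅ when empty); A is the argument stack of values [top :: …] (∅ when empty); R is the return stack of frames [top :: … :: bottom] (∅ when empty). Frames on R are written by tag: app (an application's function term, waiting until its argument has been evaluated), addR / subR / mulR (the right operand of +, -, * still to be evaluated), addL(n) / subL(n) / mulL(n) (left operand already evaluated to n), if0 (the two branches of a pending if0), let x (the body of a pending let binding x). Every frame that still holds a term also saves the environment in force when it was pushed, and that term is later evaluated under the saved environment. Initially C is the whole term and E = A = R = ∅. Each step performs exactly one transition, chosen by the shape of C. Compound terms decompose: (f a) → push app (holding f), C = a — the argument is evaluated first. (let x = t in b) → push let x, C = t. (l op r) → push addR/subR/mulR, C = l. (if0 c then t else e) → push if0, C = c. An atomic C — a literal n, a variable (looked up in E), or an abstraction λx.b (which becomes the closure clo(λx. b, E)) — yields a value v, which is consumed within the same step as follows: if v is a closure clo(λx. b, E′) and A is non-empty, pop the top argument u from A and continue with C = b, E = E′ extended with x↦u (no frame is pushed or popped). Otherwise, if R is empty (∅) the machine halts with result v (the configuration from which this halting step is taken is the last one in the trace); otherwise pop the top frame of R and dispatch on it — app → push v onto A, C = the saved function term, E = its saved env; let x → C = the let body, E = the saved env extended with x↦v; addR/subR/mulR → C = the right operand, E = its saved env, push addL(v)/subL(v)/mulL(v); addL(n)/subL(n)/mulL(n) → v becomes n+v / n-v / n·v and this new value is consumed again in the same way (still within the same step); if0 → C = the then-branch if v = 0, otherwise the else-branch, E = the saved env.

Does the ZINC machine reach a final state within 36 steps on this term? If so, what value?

Answer: 4

Execution trace:
[0] [C=(let p = ((if0 6 then -4 else 3) * (-4 + 7)) in (let x = 4 in ((λv. v) x))) | E=∅ | A=∅ | R=∅]
[1] [C=((if0 6 then -4 else 3) * (-4 + 7)) | E=∅ | A=∅ | R=[let p]]
[2] [C=(if0 6 then -4 else 3) | E=∅ | A=∅ | R=[mulR :: let p]]
[3] [C=6 | E=∅ | A=∅ | R=[if0 :: mulR :: let p]]
[4] [C=3 | E=∅ | A=∅ | R=[mulR :: let p]]
[5] [C=(-4 + 7) | E=∅ | A=∅ | R=[mulL(3) :: let p]]
[6] [C=-4 | E=∅ | A=∅ | R=[addR :: mulL(3) :: let p]]
[7] [C=7 | E=∅ | A=∅ | R=[addL(-4) :: mulL(3) :: let p]]
[8] [C=(let x = 4 in ((λv. v) x)) | E={p↦9} | A=∅ | R=∅]
[9] [C=4 | E={p↦9} | A=∅ | R=[let x]]
[10] [C=((λv. v) x) | E={x↦4, p↦9} | A=∅ | R=∅]
[11] [C=x | E={x↦4, p↦9} | A=∅ | R=[app]]
[12] [C=(λv. v) | E={x↦4, p↦9} | A=[4] | R=∅]
[13] [C=v | E={v↦4, x↦4, p↦9} | A=∅ | R=∅]
→ final value 4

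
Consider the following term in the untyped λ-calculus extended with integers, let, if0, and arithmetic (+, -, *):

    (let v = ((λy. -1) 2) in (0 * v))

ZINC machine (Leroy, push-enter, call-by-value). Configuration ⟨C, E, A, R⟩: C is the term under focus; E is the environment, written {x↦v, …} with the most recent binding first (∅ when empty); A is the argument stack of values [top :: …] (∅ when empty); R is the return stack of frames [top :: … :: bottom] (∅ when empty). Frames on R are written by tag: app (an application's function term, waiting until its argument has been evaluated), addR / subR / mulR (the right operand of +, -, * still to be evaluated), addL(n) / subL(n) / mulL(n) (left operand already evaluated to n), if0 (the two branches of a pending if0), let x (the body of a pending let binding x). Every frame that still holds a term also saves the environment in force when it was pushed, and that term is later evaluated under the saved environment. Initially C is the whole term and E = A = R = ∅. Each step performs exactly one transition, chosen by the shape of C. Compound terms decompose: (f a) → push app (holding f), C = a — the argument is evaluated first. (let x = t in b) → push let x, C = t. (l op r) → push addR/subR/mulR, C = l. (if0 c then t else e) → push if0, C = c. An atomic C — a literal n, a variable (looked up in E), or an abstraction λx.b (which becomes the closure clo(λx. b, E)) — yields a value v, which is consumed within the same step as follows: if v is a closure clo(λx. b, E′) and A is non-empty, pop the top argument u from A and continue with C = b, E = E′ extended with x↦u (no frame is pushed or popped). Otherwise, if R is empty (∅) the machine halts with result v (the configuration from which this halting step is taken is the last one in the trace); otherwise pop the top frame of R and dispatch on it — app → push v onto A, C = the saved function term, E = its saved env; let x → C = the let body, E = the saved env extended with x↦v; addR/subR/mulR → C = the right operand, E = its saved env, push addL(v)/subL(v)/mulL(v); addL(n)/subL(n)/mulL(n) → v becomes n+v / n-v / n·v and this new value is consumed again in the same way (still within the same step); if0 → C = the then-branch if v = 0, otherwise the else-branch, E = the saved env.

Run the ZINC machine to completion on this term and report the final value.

Answer: 0

Machine steps:
step 0: ⟨C=(let v = ((λy. -1) 2) in (0 * v)); E=∅; A=∅; R=∅⟩
step 1: ⟨C=((λy. -1) 2); E=∅; A=∅; R=[let v]⟩
step 2: ⟨C=2; E=∅; A=∅; R=[app :: let v]⟩
step 3: ⟨C=(λy. -1); E=∅; A=[2]; R=[let v]⟩
step 4: ⟨C=-1; E={y↦2}; A=∅; R=[let v]⟩
step 5: ⟨C=(0 * v); E={v↦-1}; A=∅; R=∅⟩
step 6: ⟨C=0; E={v↦-1}; A=∅; R=[mulR]⟩
step 7: ⟨C=v; E={v↦-1}; A=∅; R=[mulL(0)]⟩
→ final value 0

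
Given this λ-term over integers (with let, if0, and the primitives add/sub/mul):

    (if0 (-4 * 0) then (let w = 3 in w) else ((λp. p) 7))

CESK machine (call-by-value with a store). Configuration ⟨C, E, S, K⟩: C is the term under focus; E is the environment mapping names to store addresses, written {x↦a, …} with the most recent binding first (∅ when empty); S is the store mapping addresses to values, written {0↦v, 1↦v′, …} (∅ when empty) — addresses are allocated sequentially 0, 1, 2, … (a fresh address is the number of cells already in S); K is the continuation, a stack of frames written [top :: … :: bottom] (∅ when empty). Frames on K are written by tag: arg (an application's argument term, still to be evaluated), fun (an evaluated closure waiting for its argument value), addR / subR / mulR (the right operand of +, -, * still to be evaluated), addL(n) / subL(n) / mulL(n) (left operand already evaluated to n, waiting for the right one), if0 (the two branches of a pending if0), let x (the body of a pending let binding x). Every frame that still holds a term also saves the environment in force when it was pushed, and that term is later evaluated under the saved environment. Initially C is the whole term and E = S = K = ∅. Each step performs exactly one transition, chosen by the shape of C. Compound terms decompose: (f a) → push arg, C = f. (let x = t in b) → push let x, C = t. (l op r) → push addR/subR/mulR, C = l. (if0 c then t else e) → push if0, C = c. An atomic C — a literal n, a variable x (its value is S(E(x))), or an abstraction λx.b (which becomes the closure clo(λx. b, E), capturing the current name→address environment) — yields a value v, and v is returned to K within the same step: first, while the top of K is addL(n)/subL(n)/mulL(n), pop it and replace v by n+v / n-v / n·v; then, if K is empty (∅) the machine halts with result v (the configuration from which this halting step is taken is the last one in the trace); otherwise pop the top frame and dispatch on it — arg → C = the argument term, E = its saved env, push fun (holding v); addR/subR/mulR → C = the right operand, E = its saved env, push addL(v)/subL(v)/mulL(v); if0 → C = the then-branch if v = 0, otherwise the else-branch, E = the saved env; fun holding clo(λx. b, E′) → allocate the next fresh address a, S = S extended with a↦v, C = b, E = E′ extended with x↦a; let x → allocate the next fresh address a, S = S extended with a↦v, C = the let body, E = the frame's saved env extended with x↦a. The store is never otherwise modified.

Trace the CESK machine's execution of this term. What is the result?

Answer: 3

Derivation:
[0] <C=(if0 (-4 * 0) then (let w = 3 in w) else ((λp. p) 7)), E=∅, S=∅, K=∅>
[1] <C=(-4 * 0), E=∅, S=∅, K=[if0]>
[2] <C=-4, E=∅, S=∅, K=[mulR :: if0]>
[3] <C=0, E=∅, S=∅, K=[mulL(-4) :: if0]>
[4] <C=(let w = 3 in w), E=∅, S=∅, K=∅>
[5] <C=3, E=∅, S=∅, K=[let w]>
[6] <C=w, E={w↦0}, S={0↦3}, K=∅>
→ final value 3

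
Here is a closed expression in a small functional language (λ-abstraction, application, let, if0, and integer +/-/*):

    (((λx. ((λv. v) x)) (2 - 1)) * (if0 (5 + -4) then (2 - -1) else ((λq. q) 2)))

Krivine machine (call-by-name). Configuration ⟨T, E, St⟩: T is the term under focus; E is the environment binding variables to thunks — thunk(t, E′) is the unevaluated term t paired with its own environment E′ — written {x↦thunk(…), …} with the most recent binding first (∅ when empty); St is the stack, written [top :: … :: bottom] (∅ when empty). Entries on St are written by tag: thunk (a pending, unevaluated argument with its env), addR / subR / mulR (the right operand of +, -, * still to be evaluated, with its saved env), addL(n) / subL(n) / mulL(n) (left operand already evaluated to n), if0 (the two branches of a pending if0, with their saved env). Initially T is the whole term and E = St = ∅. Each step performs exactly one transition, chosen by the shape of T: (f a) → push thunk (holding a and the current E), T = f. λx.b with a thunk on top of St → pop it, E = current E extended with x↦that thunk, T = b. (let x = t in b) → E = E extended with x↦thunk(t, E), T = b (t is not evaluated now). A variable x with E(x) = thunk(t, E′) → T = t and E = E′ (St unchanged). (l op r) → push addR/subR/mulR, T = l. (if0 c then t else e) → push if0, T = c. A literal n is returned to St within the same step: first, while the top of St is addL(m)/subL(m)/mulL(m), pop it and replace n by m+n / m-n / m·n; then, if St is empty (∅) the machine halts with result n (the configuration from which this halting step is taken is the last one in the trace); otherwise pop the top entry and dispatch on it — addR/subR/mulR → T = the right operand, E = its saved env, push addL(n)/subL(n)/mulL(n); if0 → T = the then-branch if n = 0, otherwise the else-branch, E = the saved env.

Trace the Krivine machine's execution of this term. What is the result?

0. [T=(((λx. ((λv. v) x)) (2 - 1)) * (if0 (5 + -4) then (2 - -1) else ((λq. q) 2))) | E=∅ | St=∅]
1. [T=((λx. ((λv. v) x)) (2 - 1)) | E=∅ | St=[mulR]]
2. [T=(λx. ((λv. v) x)) | E=∅ | St=[thunk :: mulR]]
3. [T=((λv. v) x) | E={x↦thunk((2 - 1), ∅)} | St=[mulR]]
4. [T=(λv. v) | E={x↦thunk((2 - 1), ∅)} | St=[thunk :: mulR]]
5. [T=v | E={v↦thunk(x, {x↦thunk((2 - 1), ∅)}), x↦thunk((2 - 1), ∅)} | St=[mulR]]
6. [T=x | E={x↦thunk((2 - 1), ∅)} | St=[mulR]]
7. [T=(2 - 1) | E=∅ | St=[mulR]]
8. [T=2 | E=∅ | St=[subR :: mulR]]
9. [T=1 | E=∅ | St=[subL(2) :: mulR]]
10. [T=(if0 (5 + -4) then (2 - -1) else ((λq. q) 2)) | E=∅ | St=[mulL(1)]]
11. [T=(5 + -4) | E=∅ | St=[if0 :: mulL(1)]]
12. [T=5 | E=∅ | St=[addR :: if0 :: mulL(1)]]
13. [T=-4 | E=∅ | St=[addL(5) :: if0 :: mulL(1)]]
14. [T=((λq. q) 2) | E=∅ | St=[mulL(1)]]
15. [T=(λq. q) | E=∅ | St=[thunk :: mulL(1)]]
16. [T=q | E={q↦thunk(2, ∅)} | St=[mulL(1)]]
17. [T=2 | E=∅ | St=[mulL(1)]]
→ final value 2

Answer: 2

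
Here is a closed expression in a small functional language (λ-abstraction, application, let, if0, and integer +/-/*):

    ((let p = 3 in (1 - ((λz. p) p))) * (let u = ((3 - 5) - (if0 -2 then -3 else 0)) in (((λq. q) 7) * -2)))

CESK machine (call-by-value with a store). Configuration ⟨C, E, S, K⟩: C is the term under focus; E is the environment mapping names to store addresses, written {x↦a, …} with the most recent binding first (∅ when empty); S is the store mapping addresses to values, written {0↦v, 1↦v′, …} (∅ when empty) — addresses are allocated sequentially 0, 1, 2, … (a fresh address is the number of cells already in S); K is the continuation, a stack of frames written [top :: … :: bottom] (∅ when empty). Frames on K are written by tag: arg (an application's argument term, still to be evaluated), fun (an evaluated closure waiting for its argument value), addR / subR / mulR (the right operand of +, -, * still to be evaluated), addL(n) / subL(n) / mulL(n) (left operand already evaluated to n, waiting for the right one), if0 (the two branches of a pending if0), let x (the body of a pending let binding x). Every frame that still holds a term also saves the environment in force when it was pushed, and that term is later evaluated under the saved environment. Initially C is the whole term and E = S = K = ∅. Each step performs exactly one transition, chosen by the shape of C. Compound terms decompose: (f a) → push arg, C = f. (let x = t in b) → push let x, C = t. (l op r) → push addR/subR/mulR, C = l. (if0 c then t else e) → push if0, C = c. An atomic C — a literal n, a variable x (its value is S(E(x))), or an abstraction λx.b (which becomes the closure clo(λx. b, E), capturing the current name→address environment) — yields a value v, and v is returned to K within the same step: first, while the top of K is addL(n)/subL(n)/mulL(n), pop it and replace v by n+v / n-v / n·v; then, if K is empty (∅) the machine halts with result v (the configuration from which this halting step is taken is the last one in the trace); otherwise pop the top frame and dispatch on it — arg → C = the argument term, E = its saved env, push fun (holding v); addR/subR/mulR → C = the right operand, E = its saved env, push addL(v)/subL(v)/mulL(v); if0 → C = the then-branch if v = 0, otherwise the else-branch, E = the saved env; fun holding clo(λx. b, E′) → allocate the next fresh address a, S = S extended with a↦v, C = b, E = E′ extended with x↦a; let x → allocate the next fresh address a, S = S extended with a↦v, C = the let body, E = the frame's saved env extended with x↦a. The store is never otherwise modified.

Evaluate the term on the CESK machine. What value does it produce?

t=0: [C=((let p = 3 in (1 - ((λz. p) p))) * (let u = ((3 - 5) - (if0 -2 then -3 else 0)) in (((λq. q) 7) * -2))) | E=∅ | S=∅ | K=∅]
t=1: [C=(let p = 3 in (1 - ((λz. p) p))) | E=∅ | S=∅ | K=[mulR]]
t=2: [C=3 | E=∅ | S=∅ | K=[let p :: mulR]]
t=3: [C=(1 - ((λz. p) p)) | E={p↦0} | S={0↦3} | K=[mulR]]
t=4: [C=1 | E={p↦0} | S={0↦3} | K=[subR :: mulR]]
t=5: [C=((λz. p) p) | E={p↦0} | S={0↦3} | K=[subL(1) :: mulR]]
t=6: [C=(λz. p) | E={p↦0} | S={0↦3} | K=[arg :: subL(1) :: mulR]]
t=7: [C=p | E={p↦0} | S={0↦3} | K=[fun :: subL(1) :: mulR]]
t=8: [C=p | E={z↦1, p↦0} | S={0↦3, 1↦3} | K=[subL(1) :: mulR]]
t=9: [C=(let u = ((3 - 5) - (if0 -2 then -3 else 0)) in (((λq. q) 7) * -2)) | E=∅ | S={0↦3, 1↦3} | K=[mulL(-2)]]
t=10: [C=((3 - 5) - (if0 -2 then -3 else 0)) | E=∅ | S={0↦3, 1↦3} | K=[let u :: mulL(-2)]]
t=11: [C=(3 - 5) | E=∅ | S={0↦3, 1↦3} | K=[subR :: let u :: mulL(-2)]]
t=12: [C=3 | E=∅ | S={0↦3, 1↦3} | K=[subR :: subR :: let u :: mulL(-2)]]
t=13: [C=5 | E=∅ | S={0↦3, 1↦3} | K=[subL(3) :: subR :: let u :: mulL(-2)]]
t=14: [C=(if0 -2 then -3 else 0) | E=∅ | S={0↦3, 1↦3} | K=[subL(-2) :: let u :: mulL(-2)]]
t=15: [C=-2 | E=∅ | S={0↦3, 1↦3} | K=[if0 :: subL(-2) :: let u :: mulL(-2)]]
t=16: [C=0 | E=∅ | S={0↦3, 1↦3} | K=[subL(-2) :: let u :: mulL(-2)]]
t=17: [C=(((λq. q) 7) * -2) | E={u↦2} | S={0↦3, 1↦3, 2↦-2} | K=[mulL(-2)]]
t=18: [C=((λq. q) 7) | E={u↦2} | S={0↦3, 1↦3, 2↦-2} | K=[mulR :: mulL(-2)]]
t=19: [C=(λq. q) | E={u↦2} | S={0↦3, 1↦3, 2↦-2} | K=[arg :: mulR :: mulL(-2)]]
t=20: [C=7 | E={u↦2} | S={0↦3, 1↦3, 2↦-2} | K=[fun :: mulR :: mulL(-2)]]
t=21: [C=q | E={q↦3, u↦2} | S={0↦3, 1↦3, 2↦-2, 3↦7} | K=[mulR :: mulL(-2)]]
t=22: [C=-2 | E={u↦2} | S={0↦3, 1↦3, 2↦-2, 3↦7} | K=[mulL(7) :: mulL(-2)]]
→ final value 28

Answer: 28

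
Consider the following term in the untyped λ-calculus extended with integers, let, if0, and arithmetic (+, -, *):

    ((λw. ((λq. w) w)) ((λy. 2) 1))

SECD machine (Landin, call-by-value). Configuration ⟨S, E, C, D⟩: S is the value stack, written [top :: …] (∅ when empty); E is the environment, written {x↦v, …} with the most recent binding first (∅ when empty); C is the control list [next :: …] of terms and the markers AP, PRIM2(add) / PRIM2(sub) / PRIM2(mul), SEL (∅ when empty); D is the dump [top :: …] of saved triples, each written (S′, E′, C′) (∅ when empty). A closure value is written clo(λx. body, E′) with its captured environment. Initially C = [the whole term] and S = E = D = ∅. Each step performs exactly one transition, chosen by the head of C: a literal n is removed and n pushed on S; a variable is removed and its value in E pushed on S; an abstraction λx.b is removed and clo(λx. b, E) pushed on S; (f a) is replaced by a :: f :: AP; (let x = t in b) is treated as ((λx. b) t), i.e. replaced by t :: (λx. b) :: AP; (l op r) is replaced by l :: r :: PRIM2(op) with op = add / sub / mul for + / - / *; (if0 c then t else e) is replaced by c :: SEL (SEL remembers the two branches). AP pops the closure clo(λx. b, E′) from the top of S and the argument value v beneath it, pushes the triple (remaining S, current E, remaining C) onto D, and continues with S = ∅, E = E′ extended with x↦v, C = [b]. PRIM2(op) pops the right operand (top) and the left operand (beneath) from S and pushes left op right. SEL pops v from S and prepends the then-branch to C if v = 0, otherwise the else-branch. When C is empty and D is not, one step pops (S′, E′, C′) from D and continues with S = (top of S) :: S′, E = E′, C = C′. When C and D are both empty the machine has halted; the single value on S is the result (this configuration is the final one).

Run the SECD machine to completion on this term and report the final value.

Answer: 2

Execution trace:
step 0: <S=∅, E=∅, C=[((λw. ((λq. w) w)) ((λy. 2) 1))], D=∅>
step 1: <S=∅, E=∅, C=[((λy. 2) 1) :: (λw. ((λq. w) w)) :: AP], D=∅>
step 2: <S=∅, E=∅, C=[1 :: (λy. 2) :: AP :: (λw. ((λq. w) w)) :: AP], D=∅>
step 3: <S=[1], E=∅, C=[(λy. 2) :: AP :: (λw. ((λq. w) w)) :: AP], D=∅>
step 4: <S=[clo(λy. 2, ∅) :: 1], E=∅, C=[AP :: (λw. ((λq. w) w)) :: AP], D=∅>
step 5: <S=∅, E={y↦1}, C=[2], D=[(∅, ∅, [(λw. ((λq. w) w)) :: AP])]>
step 6: <S=[2], E={y↦1}, C=∅, D=[(∅, ∅, [(λw. ((λq. w) w)) :: AP])]>
step 7: <S=[2], E=∅, C=[(λw. ((λq. w) w)) :: AP], D=∅>
step 8: <S=[clo(λw. ((λq. w) w), ∅) :: 2], E=∅, C=[AP], D=∅>
step 9: <S=∅, E={w↦2}, C=[((λq. w) w)], D=[(∅, ∅, ∅)]>
step 10: <S=∅, E={w↦2}, C=[w :: (λq. w) :: AP], D=[(∅, ∅, ∅)]>
step 11: <S=[2], E={w↦2}, C=[(λq. w) :: AP], D=[(∅, ∅, ∅)]>
step 12: <S=[clo(λq. w, {w↦2}) :: 2], E={w↦2}, C=[AP], D=[(∅, ∅, ∅)]>
step 13: <S=∅, E={q↦2, w↦2}, C=[w], D=[(∅, {w↦2}, ∅) :: (∅, ∅, ∅)]>
step 14: <S=[2], E={q↦2, w↦2}, C=∅, D=[(∅, {w↦2}, ∅) :: (∅, ∅, ∅)]>
step 15: <S=[2], E={w↦2}, C=∅, D=[(∅, ∅, ∅)]>
step 16: <S=[2], E=∅, C=∅, D=∅>
→ final value 2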